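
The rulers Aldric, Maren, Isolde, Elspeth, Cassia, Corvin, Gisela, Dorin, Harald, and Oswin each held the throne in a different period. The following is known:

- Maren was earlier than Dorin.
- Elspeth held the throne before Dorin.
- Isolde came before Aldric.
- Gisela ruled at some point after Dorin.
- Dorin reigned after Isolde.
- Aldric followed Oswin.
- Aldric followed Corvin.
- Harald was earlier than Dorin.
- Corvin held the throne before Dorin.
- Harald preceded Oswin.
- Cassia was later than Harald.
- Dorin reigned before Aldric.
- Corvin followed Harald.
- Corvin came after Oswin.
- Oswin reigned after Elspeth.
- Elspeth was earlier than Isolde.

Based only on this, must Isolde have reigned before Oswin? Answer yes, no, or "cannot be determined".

No chain of stated constraints runs from Isolde to Oswin, and none runs from Oswin to Isolde either.
So the relative order of Isolde and Oswin is not fixed by the given facts.

cannot be determined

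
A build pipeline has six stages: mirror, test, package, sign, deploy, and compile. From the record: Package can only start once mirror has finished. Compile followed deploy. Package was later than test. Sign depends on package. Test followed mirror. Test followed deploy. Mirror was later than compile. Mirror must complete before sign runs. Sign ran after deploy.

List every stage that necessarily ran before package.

compile, deploy, mirror, test

Directly stated before package: mirror and test.
Compile reaches package via compile → mirror → package.
Deploy reaches package via deploy → test → package.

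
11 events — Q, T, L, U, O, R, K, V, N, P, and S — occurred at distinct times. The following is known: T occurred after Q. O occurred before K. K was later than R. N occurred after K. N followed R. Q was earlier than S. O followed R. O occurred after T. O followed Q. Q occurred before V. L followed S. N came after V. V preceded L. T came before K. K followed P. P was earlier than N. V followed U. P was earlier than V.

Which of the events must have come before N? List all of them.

K, O, P, Q, R, T, U, V

Directly stated before N: K, P, R, and V.
O reaches N via O → K → N.
Q reaches N via Q → V → N.
T reaches N via T → K → N.
Likewise U reaches N by chaining the stated constraints.
No chain forces L (or any of the others) ahead of N.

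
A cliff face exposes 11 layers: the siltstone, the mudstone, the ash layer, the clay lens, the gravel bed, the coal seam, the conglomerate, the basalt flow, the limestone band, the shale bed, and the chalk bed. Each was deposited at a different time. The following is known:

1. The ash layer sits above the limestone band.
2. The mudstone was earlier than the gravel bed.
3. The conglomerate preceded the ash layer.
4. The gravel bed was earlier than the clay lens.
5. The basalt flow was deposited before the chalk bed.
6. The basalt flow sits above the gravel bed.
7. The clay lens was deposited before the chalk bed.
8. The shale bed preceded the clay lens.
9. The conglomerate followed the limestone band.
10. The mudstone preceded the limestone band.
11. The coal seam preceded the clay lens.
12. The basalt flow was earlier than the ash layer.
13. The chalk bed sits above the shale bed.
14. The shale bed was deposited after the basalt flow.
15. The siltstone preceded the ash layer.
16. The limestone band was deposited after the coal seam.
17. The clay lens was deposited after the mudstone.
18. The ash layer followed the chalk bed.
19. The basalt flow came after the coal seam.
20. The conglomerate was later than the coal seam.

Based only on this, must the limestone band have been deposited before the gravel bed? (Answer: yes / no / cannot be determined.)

cannot be determined

No chain of stated constraints runs from the limestone band to the gravel bed, and none runs from the gravel bed to the limestone band either.
So the relative order of the limestone band and the gravel bed is not fixed by the given facts.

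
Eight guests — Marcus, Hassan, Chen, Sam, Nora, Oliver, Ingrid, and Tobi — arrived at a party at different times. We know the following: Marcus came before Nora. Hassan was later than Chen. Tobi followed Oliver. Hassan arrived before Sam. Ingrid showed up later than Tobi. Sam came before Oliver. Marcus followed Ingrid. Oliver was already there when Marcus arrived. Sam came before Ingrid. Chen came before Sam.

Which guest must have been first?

Chen

Chen has a chain of constraints placing them before every other guest, so Chen must be first.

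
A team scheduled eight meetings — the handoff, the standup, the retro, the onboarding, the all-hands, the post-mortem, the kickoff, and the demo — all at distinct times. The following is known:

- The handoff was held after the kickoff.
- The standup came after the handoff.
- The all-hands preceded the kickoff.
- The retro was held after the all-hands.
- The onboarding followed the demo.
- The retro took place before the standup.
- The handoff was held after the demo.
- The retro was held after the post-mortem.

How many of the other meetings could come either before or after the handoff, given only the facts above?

Forced before the handoff: the all-hands, the demo, and the kickoff; forced after the handoff: the standup.
That leaves the onboarding, the post-mortem, and the retro with no forced order relative to the handoff — 3.

3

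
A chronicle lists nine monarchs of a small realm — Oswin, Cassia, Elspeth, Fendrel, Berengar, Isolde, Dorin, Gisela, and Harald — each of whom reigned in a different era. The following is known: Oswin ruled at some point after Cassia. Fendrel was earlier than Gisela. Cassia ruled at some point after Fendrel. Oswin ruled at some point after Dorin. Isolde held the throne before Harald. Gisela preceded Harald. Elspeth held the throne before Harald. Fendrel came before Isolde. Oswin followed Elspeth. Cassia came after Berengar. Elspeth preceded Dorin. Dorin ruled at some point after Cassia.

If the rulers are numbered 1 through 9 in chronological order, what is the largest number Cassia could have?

Cassia must come before Dorin and Oswin — 2 rulers forced after them.
Everything else can be placed before Cassia in some valid order, so Cassia can sit as late as position 9 − 2 = 7.

7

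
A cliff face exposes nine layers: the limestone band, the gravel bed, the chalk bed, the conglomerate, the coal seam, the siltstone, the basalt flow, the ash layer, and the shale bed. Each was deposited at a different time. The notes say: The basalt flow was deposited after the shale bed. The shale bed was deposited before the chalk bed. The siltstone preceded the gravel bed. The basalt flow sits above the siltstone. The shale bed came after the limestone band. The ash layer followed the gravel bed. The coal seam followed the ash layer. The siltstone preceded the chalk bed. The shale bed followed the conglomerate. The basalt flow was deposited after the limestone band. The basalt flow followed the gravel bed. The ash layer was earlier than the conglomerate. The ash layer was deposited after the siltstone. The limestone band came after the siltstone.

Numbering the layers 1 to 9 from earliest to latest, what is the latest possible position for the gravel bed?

3

The gravel bed must come before the ash layer, the basalt flow, the chalk bed, the coal seam, the conglomerate, and the shale bed — 6 layers forced after it.
Everything else can be placed before the gravel bed in some valid order, so the gravel bed can sit as late as position 9 − 6 = 3.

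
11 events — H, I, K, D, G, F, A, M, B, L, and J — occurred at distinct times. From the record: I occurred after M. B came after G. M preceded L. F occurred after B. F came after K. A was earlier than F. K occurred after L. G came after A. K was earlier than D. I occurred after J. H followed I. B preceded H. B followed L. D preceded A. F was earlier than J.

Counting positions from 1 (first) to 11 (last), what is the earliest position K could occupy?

3

L and M must both come before K — 2 forced predecessors.
Nothing else is forced ahead of K, so its earliest slot is position 2 + 1 = 3.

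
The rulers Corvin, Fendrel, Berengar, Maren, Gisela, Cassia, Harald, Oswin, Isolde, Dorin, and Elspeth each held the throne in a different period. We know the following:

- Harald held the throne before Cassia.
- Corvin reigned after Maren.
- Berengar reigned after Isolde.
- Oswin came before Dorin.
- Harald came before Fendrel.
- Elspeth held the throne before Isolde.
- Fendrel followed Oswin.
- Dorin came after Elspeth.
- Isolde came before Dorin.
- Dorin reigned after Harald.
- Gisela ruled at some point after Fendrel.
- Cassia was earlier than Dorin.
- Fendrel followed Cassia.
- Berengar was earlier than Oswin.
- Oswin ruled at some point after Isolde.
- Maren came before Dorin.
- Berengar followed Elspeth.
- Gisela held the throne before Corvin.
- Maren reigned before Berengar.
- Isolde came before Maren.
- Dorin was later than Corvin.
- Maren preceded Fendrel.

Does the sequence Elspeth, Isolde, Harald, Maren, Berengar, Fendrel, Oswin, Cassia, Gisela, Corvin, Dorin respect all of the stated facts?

no

The constraints require Oswin before Fendrel, but in the proposed sequence Fendrel appears ahead of Oswin. That one violation is enough.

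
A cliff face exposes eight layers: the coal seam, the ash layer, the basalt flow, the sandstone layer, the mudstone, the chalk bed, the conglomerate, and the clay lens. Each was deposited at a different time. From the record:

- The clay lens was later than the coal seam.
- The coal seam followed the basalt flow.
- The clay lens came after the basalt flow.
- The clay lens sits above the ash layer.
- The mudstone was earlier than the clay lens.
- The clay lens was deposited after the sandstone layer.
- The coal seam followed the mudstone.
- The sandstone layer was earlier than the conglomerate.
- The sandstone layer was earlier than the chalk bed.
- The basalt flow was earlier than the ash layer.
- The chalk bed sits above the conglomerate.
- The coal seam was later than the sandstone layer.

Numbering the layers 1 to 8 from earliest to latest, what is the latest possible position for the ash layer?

The ash layer must come before the clay lens — 1 layer forced after it.
Everything else can be placed before the ash layer in some valid order, so the ash layer can sit as late as position 8 − 1 = 7.

7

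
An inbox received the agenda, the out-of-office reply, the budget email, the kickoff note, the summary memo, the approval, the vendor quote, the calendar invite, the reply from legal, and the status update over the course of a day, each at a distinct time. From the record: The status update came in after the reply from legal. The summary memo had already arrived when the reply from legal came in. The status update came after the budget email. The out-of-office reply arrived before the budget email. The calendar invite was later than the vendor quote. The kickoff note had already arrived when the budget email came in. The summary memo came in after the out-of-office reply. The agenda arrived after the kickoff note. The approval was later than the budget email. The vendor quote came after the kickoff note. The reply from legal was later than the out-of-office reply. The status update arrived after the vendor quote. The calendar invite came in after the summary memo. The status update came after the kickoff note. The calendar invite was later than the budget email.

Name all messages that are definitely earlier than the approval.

Directly stated before the approval: the budget email.
The kickoff note reaches the approval via the kickoff note → the budget email → the approval.
The out-of-office reply reaches the approval via the out-of-office reply → the budget email → the approval.

the budget email, the kickoff note, the out-of-office reply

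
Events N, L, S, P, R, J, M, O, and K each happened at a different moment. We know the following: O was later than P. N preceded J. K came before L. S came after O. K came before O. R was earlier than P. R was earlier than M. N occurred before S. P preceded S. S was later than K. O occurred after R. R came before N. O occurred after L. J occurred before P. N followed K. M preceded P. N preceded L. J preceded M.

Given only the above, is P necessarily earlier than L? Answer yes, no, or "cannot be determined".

No chain of stated constraints runs from P to L, and none runs from L to P either.
So the relative order of P and L is not fixed by the given facts.

cannot be determined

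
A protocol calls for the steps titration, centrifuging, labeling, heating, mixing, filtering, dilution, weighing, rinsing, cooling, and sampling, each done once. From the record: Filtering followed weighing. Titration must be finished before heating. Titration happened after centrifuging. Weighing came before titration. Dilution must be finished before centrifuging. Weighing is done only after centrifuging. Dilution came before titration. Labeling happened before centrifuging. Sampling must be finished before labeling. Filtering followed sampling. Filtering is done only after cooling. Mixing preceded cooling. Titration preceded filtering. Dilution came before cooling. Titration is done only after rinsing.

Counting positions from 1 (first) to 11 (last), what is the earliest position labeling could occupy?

2

Sampling must come before labeling — 1 forced predecessor.
Nothing else is forced ahead of labeling, so its earliest slot is position 1 + 1 = 2.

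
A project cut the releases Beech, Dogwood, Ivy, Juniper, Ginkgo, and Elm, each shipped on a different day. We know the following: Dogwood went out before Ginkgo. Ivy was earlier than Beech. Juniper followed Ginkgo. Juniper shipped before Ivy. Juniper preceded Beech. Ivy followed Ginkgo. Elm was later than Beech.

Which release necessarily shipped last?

Elm

Every other release has a chain of constraints placing it before Elm, so Elm is last.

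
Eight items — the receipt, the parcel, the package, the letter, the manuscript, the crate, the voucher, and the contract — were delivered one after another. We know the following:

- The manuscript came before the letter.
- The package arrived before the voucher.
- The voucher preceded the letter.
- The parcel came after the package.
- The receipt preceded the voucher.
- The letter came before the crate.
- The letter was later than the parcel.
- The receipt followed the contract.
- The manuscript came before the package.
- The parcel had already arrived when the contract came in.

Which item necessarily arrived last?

the crate

Every other item has a chain of constraints placing it before the crate, so the crate is last.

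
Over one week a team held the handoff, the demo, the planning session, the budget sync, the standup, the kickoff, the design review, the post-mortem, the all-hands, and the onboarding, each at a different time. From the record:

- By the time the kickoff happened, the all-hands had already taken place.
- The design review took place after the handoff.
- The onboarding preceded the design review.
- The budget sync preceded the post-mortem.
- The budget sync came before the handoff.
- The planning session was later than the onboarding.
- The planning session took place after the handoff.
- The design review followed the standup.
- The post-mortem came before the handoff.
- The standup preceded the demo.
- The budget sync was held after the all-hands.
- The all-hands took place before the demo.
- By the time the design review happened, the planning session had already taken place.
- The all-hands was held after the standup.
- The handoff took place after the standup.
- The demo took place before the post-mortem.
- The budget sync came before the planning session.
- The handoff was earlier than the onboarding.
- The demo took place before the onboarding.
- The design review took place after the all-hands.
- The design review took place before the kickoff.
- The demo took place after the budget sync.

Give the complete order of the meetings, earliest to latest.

The constraints fix every adjacent pair, so only one ordering works:
the standup → the all-hands → the budget sync → the demo → the post-mortem → the handoff → the onboarding → the planning session → the design review → the kickoff.

the standup, the all-hands, the budget sync, the demo, the post-mortem, the handoff, the onboarding, the planning session, the design review, the kickoff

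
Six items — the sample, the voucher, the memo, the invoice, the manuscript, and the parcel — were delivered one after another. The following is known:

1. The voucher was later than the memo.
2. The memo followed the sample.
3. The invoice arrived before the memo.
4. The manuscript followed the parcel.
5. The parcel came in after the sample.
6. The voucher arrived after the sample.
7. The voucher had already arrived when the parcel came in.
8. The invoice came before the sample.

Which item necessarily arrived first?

The invoice has a chain of constraints placing it before every other item, so the invoice must be first.

the invoice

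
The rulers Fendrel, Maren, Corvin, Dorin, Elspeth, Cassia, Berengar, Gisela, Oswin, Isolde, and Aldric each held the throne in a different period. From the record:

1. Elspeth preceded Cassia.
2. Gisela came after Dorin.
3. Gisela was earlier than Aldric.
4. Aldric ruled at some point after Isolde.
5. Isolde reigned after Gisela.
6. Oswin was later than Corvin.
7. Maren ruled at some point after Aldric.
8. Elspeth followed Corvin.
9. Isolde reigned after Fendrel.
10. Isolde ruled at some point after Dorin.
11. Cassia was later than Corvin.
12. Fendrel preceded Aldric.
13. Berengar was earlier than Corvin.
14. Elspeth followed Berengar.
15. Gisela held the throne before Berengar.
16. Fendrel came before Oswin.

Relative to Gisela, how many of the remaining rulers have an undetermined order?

Forced before Gisela: Dorin; forced after Gisela: Aldric, Berengar, Cassia, Corvin, Elspeth, Isolde, Maren, and Oswin.
That leaves Fendrel with no forced order relative to Gisela — 1.

1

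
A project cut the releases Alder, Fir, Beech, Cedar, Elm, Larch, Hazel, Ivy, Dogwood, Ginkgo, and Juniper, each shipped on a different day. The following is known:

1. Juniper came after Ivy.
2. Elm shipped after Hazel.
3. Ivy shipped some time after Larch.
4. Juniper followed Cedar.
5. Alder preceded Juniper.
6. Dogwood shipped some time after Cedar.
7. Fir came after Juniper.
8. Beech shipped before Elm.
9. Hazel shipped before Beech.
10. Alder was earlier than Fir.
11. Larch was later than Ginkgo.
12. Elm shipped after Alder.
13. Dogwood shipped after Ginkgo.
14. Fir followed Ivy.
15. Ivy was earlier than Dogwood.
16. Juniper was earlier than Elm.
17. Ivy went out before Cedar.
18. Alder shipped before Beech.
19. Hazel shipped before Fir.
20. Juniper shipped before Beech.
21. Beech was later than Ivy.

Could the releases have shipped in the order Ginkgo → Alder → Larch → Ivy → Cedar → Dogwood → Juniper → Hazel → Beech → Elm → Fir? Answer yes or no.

yes

Check each stated constraint against the proposed order — e.g. Alder is ahead of Elm; Alder is ahead of Fir. Every pair is in the required order; nothing is violated.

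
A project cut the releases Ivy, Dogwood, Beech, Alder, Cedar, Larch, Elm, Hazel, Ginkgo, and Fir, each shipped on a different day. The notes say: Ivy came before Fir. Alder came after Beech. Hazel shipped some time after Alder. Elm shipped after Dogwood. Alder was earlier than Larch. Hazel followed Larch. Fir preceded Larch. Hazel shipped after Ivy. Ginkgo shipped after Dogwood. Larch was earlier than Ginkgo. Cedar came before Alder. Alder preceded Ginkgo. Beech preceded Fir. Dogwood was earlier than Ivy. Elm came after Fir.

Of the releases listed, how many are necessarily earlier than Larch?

6

Directly stated before Larch: Alder and Fir.
Beech reaches Larch via Beech → Fir → Larch.
Cedar reaches Larch via Cedar → Alder → Larch.
Dogwood reaches Larch via Dogwood → Ivy → Fir → Larch.
Likewise Ivy reaches Larch by chaining the stated constraints.
No chain forces Ginkgo (or any of the others) ahead of Larch.
That's Alder, Beech, Cedar, Dogwood, Fir, and Ivy — 6 in all.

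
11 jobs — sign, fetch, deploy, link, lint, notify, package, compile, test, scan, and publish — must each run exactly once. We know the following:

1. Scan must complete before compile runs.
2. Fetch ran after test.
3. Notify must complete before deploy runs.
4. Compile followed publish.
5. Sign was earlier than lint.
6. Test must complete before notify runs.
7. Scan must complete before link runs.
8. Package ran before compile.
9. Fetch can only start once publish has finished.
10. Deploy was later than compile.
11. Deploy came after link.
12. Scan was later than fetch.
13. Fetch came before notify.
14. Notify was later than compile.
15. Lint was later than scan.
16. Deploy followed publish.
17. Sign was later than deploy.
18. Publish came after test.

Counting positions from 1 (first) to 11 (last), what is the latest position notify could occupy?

8

Notify must come before deploy, lint, and sign — 3 stages forced after it.
Everything else can be placed before notify in some valid order, so notify can sit as late as position 11 − 3 = 8.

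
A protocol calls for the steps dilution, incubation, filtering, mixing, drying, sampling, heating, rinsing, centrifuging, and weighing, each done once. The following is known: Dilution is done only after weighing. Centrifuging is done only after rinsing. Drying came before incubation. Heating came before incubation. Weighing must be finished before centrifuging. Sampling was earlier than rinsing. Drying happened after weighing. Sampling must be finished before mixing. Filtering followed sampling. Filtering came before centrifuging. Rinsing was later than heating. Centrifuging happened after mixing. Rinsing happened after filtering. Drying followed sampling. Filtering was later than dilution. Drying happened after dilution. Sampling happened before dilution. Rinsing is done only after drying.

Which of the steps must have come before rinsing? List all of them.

Directly stated before rinsing: drying, filtering, heating, and sampling.
Dilution reaches rinsing via dilution → drying → rinsing.
Weighing reaches rinsing via weighing → drying → rinsing.

dilution, drying, filtering, heating, sampling, weighing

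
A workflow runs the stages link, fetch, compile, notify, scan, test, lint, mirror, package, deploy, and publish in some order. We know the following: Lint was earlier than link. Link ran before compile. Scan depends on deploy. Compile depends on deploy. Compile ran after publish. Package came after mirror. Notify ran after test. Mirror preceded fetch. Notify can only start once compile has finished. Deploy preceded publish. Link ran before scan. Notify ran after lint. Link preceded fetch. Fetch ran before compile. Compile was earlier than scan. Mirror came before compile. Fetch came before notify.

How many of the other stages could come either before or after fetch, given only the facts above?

4

Forced before fetch: link, lint, and mirror; forced after fetch: compile, notify, and scan.
That leaves deploy, package, publish, and test with no forced order relative to fetch — 4.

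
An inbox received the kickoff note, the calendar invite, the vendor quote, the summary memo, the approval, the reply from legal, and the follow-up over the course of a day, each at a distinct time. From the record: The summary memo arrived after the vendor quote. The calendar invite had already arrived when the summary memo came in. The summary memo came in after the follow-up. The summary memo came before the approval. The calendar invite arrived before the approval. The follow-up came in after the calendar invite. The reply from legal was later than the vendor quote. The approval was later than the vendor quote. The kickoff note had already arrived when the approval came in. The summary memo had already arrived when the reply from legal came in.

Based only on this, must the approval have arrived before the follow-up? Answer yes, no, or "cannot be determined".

Tracing the constraints gives the follow-up → the summary memo → the approval, so the follow-up must come before the approval.
That means the approval cannot be before the follow-up.

no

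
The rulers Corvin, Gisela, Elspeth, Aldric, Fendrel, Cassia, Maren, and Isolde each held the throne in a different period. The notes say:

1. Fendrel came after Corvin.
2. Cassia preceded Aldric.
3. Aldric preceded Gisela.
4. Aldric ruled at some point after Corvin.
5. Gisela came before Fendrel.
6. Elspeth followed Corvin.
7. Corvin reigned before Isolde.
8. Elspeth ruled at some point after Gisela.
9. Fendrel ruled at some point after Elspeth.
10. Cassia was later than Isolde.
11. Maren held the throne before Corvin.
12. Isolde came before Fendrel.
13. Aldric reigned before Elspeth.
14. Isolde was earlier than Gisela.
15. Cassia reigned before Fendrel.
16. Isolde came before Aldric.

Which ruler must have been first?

Maren has a chain of constraints placing them before every other ruler, so Maren must be first.

Maren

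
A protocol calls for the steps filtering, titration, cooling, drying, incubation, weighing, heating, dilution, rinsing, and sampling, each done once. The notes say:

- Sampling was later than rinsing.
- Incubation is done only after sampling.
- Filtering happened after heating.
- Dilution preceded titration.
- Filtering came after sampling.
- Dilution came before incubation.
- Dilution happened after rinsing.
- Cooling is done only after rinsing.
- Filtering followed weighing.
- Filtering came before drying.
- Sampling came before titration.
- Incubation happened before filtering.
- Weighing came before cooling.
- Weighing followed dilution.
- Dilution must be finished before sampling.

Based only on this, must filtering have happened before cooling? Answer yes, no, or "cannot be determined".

No chain of stated constraints runs from filtering to cooling, and none runs from cooling to filtering either.
So the relative order of filtering and cooling is not fixed by the given facts.

cannot be determined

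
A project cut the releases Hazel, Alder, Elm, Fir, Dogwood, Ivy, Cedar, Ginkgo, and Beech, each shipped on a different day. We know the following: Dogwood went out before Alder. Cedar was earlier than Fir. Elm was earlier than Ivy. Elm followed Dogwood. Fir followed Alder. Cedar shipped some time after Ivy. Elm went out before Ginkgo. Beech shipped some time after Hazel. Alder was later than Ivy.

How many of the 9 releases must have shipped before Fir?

5

Directly stated before Fir: Alder and Cedar.
Dogwood reaches Fir via Dogwood → Alder → Fir.
Elm reaches Fir via Elm → Ivy → Alder → Fir.
Ivy reaches Fir via Ivy → Alder → Fir.
No chain forces Beech (or any of the others) ahead of Fir.
That's Alder, Cedar, Dogwood, Elm, and Ivy — 5 in all.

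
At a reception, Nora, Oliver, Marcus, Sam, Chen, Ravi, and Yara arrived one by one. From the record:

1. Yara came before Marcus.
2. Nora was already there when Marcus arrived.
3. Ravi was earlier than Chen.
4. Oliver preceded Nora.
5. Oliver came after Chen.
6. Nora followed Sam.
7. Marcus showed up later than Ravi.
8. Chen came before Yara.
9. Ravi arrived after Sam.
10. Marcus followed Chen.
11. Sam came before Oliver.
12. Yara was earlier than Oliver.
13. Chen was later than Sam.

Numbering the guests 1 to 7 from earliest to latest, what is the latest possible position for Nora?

6

Nora must come before Marcus — 1 guest forced after them.
Everything else can be placed before Nora in some valid order, so Nora can sit as late as position 7 − 1 = 6.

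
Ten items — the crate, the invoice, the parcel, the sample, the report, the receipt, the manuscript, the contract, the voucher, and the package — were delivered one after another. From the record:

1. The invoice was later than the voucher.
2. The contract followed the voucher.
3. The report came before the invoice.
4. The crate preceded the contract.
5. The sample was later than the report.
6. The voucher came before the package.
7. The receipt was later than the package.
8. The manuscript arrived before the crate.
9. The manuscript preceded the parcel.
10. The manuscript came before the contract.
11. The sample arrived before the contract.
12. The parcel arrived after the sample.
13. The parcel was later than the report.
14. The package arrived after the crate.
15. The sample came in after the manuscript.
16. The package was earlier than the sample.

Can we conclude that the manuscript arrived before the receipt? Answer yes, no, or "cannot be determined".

Chain the constraints: the manuscript → the crate → the package → the receipt. Each link is directly stated, so the manuscript comes before the receipt.

yes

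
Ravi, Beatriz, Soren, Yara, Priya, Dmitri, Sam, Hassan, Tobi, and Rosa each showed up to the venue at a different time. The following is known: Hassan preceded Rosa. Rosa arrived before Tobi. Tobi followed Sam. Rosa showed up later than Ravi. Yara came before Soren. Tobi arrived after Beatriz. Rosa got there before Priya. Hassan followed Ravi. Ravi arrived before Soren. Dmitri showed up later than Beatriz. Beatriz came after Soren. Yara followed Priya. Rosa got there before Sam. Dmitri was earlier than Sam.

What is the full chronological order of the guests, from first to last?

Ravi, Hassan, Rosa, Priya, Yara, Soren, Beatriz, Dmitri, Sam, Tobi

The constraints fix every adjacent pair, so only one ordering works:
Ravi → Hassan → Rosa → Priya → Yara → Soren → Beatriz → Dmitri → Sam → Tobi.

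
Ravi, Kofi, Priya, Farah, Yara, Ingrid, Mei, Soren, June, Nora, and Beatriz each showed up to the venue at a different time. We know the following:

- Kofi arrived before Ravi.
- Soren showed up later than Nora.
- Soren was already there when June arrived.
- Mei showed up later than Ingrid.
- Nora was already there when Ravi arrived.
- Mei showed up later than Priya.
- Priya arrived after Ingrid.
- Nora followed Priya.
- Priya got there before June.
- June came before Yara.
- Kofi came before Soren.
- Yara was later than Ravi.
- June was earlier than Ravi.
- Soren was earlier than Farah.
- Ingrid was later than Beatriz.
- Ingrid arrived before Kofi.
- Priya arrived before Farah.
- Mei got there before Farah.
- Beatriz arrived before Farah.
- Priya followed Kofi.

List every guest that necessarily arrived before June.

Directly stated before June: Priya and Soren.
Beatriz reaches June via Beatriz → Ingrid → Priya → June.
Ingrid reaches June via Ingrid → Priya → June.
Kofi reaches June via Kofi → Soren → June.
Likewise Nora reaches June by chaining the stated constraints.
No chain forces Yara (or any of the others) ahead of June.

Beatriz, Ingrid, Kofi, Nora, Priya, Soren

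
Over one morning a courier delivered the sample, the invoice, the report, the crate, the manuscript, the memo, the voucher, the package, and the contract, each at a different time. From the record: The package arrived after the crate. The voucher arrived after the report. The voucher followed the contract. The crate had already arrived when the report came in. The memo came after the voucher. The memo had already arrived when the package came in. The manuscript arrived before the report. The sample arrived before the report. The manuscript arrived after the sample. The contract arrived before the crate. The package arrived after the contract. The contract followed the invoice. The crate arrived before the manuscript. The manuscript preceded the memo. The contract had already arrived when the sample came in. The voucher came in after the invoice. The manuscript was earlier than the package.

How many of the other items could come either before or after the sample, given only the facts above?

Forced before the sample: the contract and the invoice; forced after the sample: the manuscript, the memo, the package, the report, and the voucher.
That leaves the crate with no forced order relative to the sample — 1.

1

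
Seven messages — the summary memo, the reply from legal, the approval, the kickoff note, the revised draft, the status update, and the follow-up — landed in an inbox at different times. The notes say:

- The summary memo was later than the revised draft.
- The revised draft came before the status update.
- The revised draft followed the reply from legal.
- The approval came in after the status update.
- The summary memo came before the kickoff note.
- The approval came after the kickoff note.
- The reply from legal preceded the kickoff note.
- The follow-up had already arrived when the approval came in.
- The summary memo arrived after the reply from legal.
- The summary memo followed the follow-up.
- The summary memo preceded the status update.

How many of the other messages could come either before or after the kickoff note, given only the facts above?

1

Forced before the kickoff note: the follow-up, the reply from legal, the revised draft, and the summary memo; forced after the kickoff note: the approval.
That leaves the status update with no forced order relative to the kickoff note — 1.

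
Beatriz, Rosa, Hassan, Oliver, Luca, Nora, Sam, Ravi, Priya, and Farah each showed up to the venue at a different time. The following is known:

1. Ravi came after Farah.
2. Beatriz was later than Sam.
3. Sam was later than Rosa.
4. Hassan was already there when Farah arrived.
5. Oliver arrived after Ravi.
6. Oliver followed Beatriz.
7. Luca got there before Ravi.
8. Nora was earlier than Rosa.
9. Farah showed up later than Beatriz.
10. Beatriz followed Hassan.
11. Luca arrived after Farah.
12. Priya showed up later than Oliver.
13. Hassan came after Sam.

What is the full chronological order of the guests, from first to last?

Nora, Rosa, Sam, Hassan, Beatriz, Farah, Luca, Ravi, Oliver, Priya

The constraints fix every adjacent pair, so only one ordering works:
Nora → Rosa → Sam → Hassan → Beatriz → Farah → Luca → Ravi → Oliver → Priya.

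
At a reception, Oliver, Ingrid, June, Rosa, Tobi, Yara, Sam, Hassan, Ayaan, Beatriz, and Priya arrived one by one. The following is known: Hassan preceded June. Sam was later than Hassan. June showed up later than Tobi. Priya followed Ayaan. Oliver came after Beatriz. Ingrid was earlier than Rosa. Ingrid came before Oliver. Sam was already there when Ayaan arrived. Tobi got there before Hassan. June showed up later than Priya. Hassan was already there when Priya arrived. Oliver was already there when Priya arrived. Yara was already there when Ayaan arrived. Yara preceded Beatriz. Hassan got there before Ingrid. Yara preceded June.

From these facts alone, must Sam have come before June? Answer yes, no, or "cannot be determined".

yes

Chain the constraints: Sam → Ayaan → Priya → June. Each link is directly stated, so Sam comes before June.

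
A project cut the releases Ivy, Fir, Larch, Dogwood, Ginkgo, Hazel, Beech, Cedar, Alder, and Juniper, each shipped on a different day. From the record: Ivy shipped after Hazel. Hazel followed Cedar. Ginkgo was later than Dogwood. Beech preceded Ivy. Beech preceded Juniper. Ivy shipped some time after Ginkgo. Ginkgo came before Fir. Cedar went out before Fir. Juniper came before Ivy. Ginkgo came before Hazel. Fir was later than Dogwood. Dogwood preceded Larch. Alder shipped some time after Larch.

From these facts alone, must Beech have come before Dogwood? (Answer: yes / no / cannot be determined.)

No chain of stated constraints runs from Beech to Dogwood, and none runs from Dogwood to Beech either.
So the relative order of Beech and Dogwood is not fixed by the given facts.

cannot be determined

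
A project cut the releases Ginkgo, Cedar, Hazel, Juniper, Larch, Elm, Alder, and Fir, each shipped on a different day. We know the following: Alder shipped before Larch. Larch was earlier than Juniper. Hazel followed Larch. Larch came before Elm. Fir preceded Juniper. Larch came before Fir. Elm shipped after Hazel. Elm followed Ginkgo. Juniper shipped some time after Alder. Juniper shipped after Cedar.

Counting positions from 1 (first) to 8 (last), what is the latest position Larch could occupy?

4

Larch must come before Elm, Fir, Hazel, and Juniper — 4 releases forced after it.
Everything else can be placed before Larch in some valid order, so Larch can sit as late as position 8 − 4 = 4.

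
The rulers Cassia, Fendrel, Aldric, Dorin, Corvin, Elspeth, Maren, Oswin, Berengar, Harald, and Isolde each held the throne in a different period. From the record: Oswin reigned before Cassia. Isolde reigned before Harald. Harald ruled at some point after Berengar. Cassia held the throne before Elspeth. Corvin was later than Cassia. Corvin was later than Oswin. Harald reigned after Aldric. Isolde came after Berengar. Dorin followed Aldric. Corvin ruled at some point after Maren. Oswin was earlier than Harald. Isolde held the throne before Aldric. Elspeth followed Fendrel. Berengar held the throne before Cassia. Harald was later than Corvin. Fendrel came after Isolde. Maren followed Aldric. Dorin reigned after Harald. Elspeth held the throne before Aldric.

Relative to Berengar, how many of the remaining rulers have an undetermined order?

1

Forced after Berengar: Aldric, Cassia, Corvin, Dorin, Elspeth, Fendrel, Harald, Isolde, and Maren.
That leaves Oswin with no forced order relative to Berengar — 1.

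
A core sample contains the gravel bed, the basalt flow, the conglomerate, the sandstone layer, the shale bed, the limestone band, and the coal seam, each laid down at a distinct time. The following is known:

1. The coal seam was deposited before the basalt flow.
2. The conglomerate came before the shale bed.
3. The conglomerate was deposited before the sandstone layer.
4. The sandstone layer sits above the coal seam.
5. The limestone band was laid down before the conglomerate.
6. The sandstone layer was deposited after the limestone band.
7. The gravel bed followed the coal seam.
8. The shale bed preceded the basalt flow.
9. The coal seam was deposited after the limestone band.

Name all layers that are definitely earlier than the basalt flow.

Directly stated before the basalt flow: the coal seam and the shale bed.
The conglomerate reaches the basalt flow via the conglomerate → the shale bed → the basalt flow.
The limestone band reaches the basalt flow via the limestone band → the coal seam → the basalt flow.

the coal seam, the conglomerate, the limestone band, the shale bed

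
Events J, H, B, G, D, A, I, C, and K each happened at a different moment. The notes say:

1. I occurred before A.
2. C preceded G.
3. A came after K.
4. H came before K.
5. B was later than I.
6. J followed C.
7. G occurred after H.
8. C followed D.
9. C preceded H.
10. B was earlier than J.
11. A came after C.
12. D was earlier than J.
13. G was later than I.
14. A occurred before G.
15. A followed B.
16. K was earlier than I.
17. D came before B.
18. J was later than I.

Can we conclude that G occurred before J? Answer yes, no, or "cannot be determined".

cannot be determined

No chain of stated constraints runs from G to J, and none runs from J to G either.
So the relative order of G and J is not fixed by the given facts.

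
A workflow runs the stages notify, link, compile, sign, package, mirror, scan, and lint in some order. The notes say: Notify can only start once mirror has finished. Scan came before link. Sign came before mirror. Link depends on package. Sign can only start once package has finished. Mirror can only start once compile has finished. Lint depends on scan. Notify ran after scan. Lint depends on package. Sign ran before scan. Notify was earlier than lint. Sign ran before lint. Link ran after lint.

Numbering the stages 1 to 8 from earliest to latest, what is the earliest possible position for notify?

6

Compile, mirror, package, scan, and sign must all come before notify — 5 forced predecessors.
Nothing else is forced ahead of notify, so its earliest slot is position 5 + 1 = 6.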